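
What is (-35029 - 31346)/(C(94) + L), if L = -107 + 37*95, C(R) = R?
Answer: -66375/3502 ≈ -18.953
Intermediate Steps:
L = 3408 (L = -107 + 3515 = 3408)
(-35029 - 31346)/(C(94) + L) = (-35029 - 31346)/(94 + 3408) = -66375/3502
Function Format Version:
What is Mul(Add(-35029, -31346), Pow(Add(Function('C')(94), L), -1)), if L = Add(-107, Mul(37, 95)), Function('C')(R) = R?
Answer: Rational(-66375, 3502) ≈ -18.953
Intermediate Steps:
L = 3408 (L = Add(-107, 3515) = 3408)
Mul(Add(-35029, -31346), Pow(Add(Function('C')(94), L), -1)) = Mul(Add(-35029, -31346), Pow(Add(94, 3408), -1)) = Mul(-66375, Pow(3502, -1)) = Mul(-66375, Rational(1, 3502)) = Rational(-66375, 3502)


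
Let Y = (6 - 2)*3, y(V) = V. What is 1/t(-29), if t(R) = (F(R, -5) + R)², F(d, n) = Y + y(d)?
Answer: 1/2116 ≈ 0.00047259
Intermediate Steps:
Y = 12 (Y = 4*3 = 12)
F(d, n) = 12 + d
t(R) = (12 + 2*R)² (t(R) = ((12 + R) + R)² = (12 + 2*R)²)
1/t(-29) = 1/(4*(6 - 29)²) = 1/(4*(-23)²) = 1/(4*529) = 1/2116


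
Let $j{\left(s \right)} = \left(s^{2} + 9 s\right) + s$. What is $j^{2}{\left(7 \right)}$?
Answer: $14161$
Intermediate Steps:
$j{\left(s \right)} = s^{2} + 10 s$
$j^{2}{\left(7 \right)} = \left(7 \left(10 + 7\right)\right)^{2} = \left(7 \cdot 17\right)^{2} = 119^{2} = 14161$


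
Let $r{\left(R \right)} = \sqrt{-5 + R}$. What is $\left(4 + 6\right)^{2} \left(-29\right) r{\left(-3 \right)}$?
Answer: $- 5800 i \sqrt{2} \approx - 8202.4 i$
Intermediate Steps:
$\left(4 + 6\right)^{2} \left(-29\right) r{\left(-3 \right)} = \left(4 + 6\right)^{2} \left(-29\right) \sqrt{-5 - 3} = 10^{2} \left(-29\right) \sqrt{-8} = 100 \left(-29\right) 2 i \sqrt{2} = - 2900 \cdot 2 i \sqrt{2} = - 5800 i \sqrt{2}$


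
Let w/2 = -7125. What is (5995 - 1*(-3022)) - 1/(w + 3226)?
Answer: 99403409/11024 ≈ 9017.0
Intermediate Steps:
w = -14250 (w = 2*(-7125) = -14250)
(5995 - 1*(-3022)) - 1/(w + 3226) = (5995 - 1*(-3022)) - 1/(-14250 + 3226) = (5995 + 3022) - 1/(-11024) = 9017 - 1*(-1/11024) = 9017 + 1/11024 = 99403409/11024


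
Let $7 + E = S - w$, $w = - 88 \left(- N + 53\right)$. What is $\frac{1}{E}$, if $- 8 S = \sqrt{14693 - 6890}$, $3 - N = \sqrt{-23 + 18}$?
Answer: $\frac{8}{35144 - 51 \sqrt{3} + 704 i \sqrt{5}} \approx 0.00022775 - 1.0227 \cdot 10^{-5} i$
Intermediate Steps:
$N = 3 - i \sqrt{5}$ ($N = 3 - \sqrt{-23 + 18} = 3 - \sqrt{-5} = 3 - i \sqrt{5} \approx 3.0 - 2.2361 i$)
$S = - \frac{51 \sqrt{3}}{8}$ ($S = - \frac{\sqrt{14693 - 6890}}{8} = - \frac{\sqrt{7803}}{8} = - \frac{51 \sqrt{3}}{8} \approx -11.042$)
$w = -4400 - 88 i \sqrt{5}$ ($w = - 88 \left(- (3 - i \sqrt{5}) + 53\right) = - 88 \left(\left(-3 + i \sqrt{5}\right) + 53\right) = - 88 \left(50 + i \sqrt{5}\right) = -4400 - 88 i \sqrt{5} \approx -4400.0 - 196.77 i$)
$E = 4393 - \frac{51 \sqrt{3}}{8} + 88 i \sqrt{5}$ ($E = -7 - \left(-4400 + \frac{51 \sqrt{3}}{8} - 88 i \sqrt{5}\right) = -7 + \left(4400 - \frac{51 \sqrt{3}}{8} + 88 i \sqrt{5}\right) = 4393 - \frac{51 \sqrt{3}}{8} + 88 i \sqrt{5} \approx 4382.0 + 196.77 i$)
$\frac{1}{E} = \frac{1}{4393 - \frac{51 \sqrt{3}}{8} + 88 i \sqrt{5}}$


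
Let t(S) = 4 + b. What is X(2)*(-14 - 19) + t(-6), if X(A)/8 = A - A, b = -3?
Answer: 1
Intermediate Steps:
t(S) = 1 (t(S) = 4 - 3 = 1)
X(A) = 0 (X(A) = 8*(A - A) = 8*0 = 0)
X(2)*(-14 - 19) + t(-6) = 0*(-14 - 19) + 1 = 0*(-33) + 1 = 0 + 1 = 1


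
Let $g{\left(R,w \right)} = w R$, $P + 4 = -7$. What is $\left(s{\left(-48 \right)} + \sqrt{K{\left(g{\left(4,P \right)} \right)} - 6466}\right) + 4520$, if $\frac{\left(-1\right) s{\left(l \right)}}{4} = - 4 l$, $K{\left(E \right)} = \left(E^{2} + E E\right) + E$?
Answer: $3752 + i \sqrt{2638} \approx 3752.0 + 51.361 i$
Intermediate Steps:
$P = -11$ ($P = -4 - 7 = -11$)
$g{\left(R,w \right)} = R w$
$K{\left(E \right)} = E + 2 E^{2}$ ($K{\left(E \right)} = \left(E^{2} + E^{2}\right) + E = 2 E^{2} + E = E + 2 E^{2}$)
$s{\left(l \right)} = 16 l$ ($s{\left(l \right)} = - 4 \left(- 4 l\right) = 16 l$)
$\left(s{\left(-48 \right)} + \sqrt{K{\left(g{\left(4,P \right)} \right)} - 6466}\right) + 4520 = \left(16 \left(-48\right) + \sqrt{4 \left(-11\right) \left(1 + 2 \cdot 4 \left(-11\right)\right) - 6466}\right) + 4520 = \left(-768 + \sqrt{- 44 \left(1 + 2 \left(-44\right)\right) - 6466}\right) + 4520 = \left(-768 + \sqrt{- 44 \left(1 - 88\right) - 6466}\right) + 4520 = \left(-768 + \sqrt{\left(-44\right) \left(-87\right) - 6466}\right) + 4520 = \left(-768 + \sqrt{3828 - 6466}\right) + 4520 = \left(-768 + \sqrt{-2638}\right) + 4520 = \left(-768 + i \sqrt{2638}\right) + 4520 = 3752 + i \sqrt{2638}$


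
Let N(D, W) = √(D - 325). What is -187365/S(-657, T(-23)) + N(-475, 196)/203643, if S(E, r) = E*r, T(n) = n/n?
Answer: 62455/219 + 20*I*√2/203643 ≈ 285.18 + 0.00013889*I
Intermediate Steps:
T(n) = 1
N(D, W) = √(-325 + D)
-187365/S(-657, T(-23)) + N(-475, 196)/203643 = -187365/((-657*1)) + √(-325 - 475)/203643 = -187365/(-657) + √(-800)*(1/203643) = -187365*(-1/657) + (20*I*√2)*(1/203643) = 62455/219 + 20*I*√2/203643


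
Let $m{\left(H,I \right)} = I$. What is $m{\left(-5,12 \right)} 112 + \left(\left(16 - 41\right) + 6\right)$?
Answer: $1325$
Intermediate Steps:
$m{\left(-5,12 \right)} 112 + \left(\left(16 - 41\right) + 6\right) = 12 \cdot 112 + \left(\left(16 - 41\right) + 6\right) = 1344 + \left(-25 + 6\right) = 1344 - 19 = 1325$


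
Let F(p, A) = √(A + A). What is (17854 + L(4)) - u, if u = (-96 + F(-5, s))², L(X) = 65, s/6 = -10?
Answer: 8823 + 384*I*√30 ≈ 8823.0 + 2103.3*I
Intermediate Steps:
s = -60 (s = 6*(-10) = -60)
F(p, A) = √2*√A (F(p, A) = √(2*A) = √2*√A)
u = (-96 + 2*I*√30)² (u = (-96 + √2*√(-60))² = (-96 + √2*(2*I*√15))² = (-96 + 2*I*√30)² ≈ 9096.0 - 2103.3*I)
(17854 + L(4)) - u = (17854 + 65) - (9096 - 384*I*√30) = 17919 + (-9096 + 384*I*√30) = 8823 + 384*I*√30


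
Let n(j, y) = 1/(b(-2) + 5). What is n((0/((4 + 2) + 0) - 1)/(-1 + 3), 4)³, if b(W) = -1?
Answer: 1/64 ≈ 0.015625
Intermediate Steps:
n(j, y) = ¼ (n(j, y) = 1/(-1 + 5) = 1/4 = ¼)
n((0/((4 + 2) + 0) - 1)/(-1 + 3), 4)³ = (¼)³ = 1/64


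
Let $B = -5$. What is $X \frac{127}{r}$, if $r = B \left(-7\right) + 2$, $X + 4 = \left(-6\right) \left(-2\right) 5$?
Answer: $\frac{7112}{37} \approx 192.22$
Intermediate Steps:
$X = 56$ ($X = -4 + \left(-6\right) \left(-2\right) 5 = -4 + 12 \cdot 5 = -4 + 60 = 56$)
$r = 37$ ($r = \left(-5\right) \left(-7\right) + 2 = 35 + 2 = 37$)
$X \frac{127}{r} = 56 \cdot \frac{127}{37} = \frac{7112}{37}$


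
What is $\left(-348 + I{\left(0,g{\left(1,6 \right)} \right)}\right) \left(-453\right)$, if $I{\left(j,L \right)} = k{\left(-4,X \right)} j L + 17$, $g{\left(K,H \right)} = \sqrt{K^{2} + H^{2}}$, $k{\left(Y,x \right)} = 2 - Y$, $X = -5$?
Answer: $149943$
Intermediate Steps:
$g{\left(K,H \right)} = \sqrt{H^{2} + K^{2}}$
$I{\left(j,L \right)} = 17 + 6 L j$ ($I{\left(j,L \right)} = \left(2 - -4\right) j L + 17 = \left(2 + 4\right) j L + 17 = 6 j L + 17 = 6 L j + 17 = 17 + 6 L j$)
$\left(-348 + I{\left(0,g{\left(1,6 \right)} \right)}\right) \left(-453\right) = \left(-348 + \left(17 + 6 \sqrt{6^{2} + 1^{2}} \cdot 0\right)\right) \left(-453\right) = \left(-348 + \left(17 + 6 \sqrt{36 + 1} \cdot 0\right)\right) \left(-453\right) = \left(-348 + \left(17 + 6 \sqrt{37} \cdot 0\right)\right) \left(-453\right) = \left(-348 + \left(17 + 0\right)\right) \left(-453\right) = \left(-348 + 17\right) \left(-453\right) = \left(-331\right) \left(-453\right) = 149943$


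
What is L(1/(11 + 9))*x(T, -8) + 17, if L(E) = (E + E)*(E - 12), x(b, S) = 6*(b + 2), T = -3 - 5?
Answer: 3001/50 ≈ 60.020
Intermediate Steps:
T = -8
x(b, S) = 12 + 6*b (x(b, S) = 6*(2 + b) = 12 + 6*b)
L(E) = 2*E*(-12 + E) (L(E) = (2*E)*(-12 + E) = 2*E*(-12 + E))
L(1/(11 + 9))*x(T, -8) + 17 = (2*(-12 + 1/(11 + 9))/(11 + 9))*(12 + 6*(-8)) + 17 = (2*(-12 + 1/20)/20)*(12 - 48) + 17 = (2*(1/20)*(-12 + 1/20))*(-36) + 17 = (2*(1/20)*(-239/20))*(-36) + 17 = -239/200*(-36) + 17 = 2151/50 + 17 = 3001/50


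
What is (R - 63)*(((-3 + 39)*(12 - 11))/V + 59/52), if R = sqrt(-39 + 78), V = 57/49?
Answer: -1996911/988 + 31697*sqrt(39)/988 ≈ -1820.8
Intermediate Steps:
V = 57/49 (V = 57*(1/49) = 57/49 ≈ 1.1633)
R = sqrt(39) ≈ 6.2450
(R - 63)*(((-3 + 39)*(12 - 11))/V + 59/52) = (sqrt(39) - 63)*(((-3 + 39)*(12 - 11))/(57/49) + 59/52) = (-63 + sqrt(39))*((36*1)*(49/57) + 59*(1/52)) = (-63 + sqrt(39))*(36*(49/57) + 59/52) = (-63 + sqrt(39))*(588/19 + 59/52) = (-63 + sqrt(39))*(31697/988) = -1996911/988 + 31697*sqrt(39)/988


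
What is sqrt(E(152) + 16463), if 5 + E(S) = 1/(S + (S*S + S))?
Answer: sqrt(563619089495)/5852 ≈ 128.29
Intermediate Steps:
E(S) = -5 + 1/(S**2 + 2*S) (E(S) = -5 + 1/(S + (S*S + S)) = -5 + 1/(S + (S**2 + S)) = -5 + 1/(S + (S + S**2)) = -5 + 1/(S**2 + 2*S))
sqrt(E(152) + 16463) = sqrt((1 - 10*152 - 5*152**2)/(152*(2 + 152)) + 16463) = sqrt((1/152)*(1 - 1520 - 5*23104)/154 + 16463) = sqrt((1/152)*(1/154)*(1 - 1520 - 115520) + 16463) = sqrt((1/152)*(1/154)*(-117039) + 16463) = sqrt(-117039/23408 + 16463) = sqrt(385248865/23408) = sqrt(563619089495)/5852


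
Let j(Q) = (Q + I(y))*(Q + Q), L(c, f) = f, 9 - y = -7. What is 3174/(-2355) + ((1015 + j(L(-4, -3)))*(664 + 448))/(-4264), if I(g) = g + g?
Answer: -92329629/418405 ≈ -220.67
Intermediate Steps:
y = 16 (y = 9 - 1*(-7) = 9 + 7 = 16)
I(g) = 2*g
j(Q) = 2*Q*(32 + Q) (j(Q) = (Q + 2*16)*(Q + Q) = (Q + 32)*(2*Q) = (32 + Q)*(2*Q) = 2*Q*(32 + Q))
3174/(-2355) + ((1015 + j(L(-4, -3)))*(664 + 448))/(-4264) = 3174/(-2355) + ((1015 + 2*(-3)*(32 - 3))*(664 + 448))/(-4264) = 3174*(-1/2355) + ((1015 + 2*(-3)*29)*1112)*(-1/4264) = -1058/785 + ((1015 - 174)*1112)*(-1/4264) = -1058/785 + (841*1112)*(-1/4264) = -1058/785 + 935192*(-1/4264) = -1058/785 - 116899/533 = -92329629/418405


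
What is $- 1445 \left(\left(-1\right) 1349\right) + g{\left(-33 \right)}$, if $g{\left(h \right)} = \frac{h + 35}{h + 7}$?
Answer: $\frac{25340964}{13} \approx 1.9493 \cdot 10^{6}$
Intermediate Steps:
$g{\left(h \right)} = \frac{35 + h}{7 + h}$
$- 1445 \left(\left(-1\right) 1349\right) + g{\left(-33 \right)} = - 1445 \left(\left(-1\right) 1349\right) + \frac{35 - 33}{7 - 33} = \left(-1445\right) \left(-1349\right) + \frac{1}{-26} \cdot 2 = 1949305 - \frac{1}{13} = \frac{25340964}{13}$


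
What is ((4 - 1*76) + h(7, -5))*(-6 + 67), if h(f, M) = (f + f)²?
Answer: 7564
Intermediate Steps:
h(f, M) = 4*f² (h(f, M) = (2*f)² = 4*f²)
((4 - 1*76) + h(7, -5))*(-6 + 67) = ((4 - 1*76) + 4*7²)*(-6 + 67) = ((4 - 76) + 4*49)*61 = (-72 + 196)*61 = 124*61 = 7564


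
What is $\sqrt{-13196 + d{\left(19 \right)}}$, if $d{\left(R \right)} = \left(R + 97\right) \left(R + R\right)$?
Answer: $26 i \sqrt{13} \approx 93.744 i$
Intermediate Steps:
$d{\left(R \right)} = 2 R \left(97 + R\right)$ ($d{\left(R \right)} = \left(97 + R\right) 2 R = 2 R \left(97 + R\right)$)
$\sqrt{-13196 + d{\left(19 \right)}} = \sqrt{-13196 + 2 \cdot 19 \left(97 + 19\right)} = \sqrt{-13196 + 2 \cdot 19 \cdot 116} = \sqrt{-13196 + 4408} = \sqrt{-8788} = 26 i \sqrt{13}$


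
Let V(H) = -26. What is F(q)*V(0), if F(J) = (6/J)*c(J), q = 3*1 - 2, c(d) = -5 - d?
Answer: 936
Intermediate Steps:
q = 1 (q = 3 - 2 = 1)
F(J) = 6*(-5 - J)/J (F(J) = (6/J)*(-5 - J) = 6*(-5 - J)/J)
F(q)*V(0) = (-6 - 30/1)*(-26) = (-6 - 30*1)*(-26) = (-6 - 30)*(-26) = -36*(-26) = 936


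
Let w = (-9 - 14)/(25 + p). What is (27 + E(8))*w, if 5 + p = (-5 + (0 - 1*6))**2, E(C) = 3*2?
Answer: -253/47 ≈ -5.3830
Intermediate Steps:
E(C) = 6
p = 116 (p = -5 + (-5 + (0 - 1*6))**2 = -5 + (-5 + (0 - 6))**2 = -5 + (-5 - 6)**2 = -5 + (-11)**2 = -5 + 121 = 116)
w = -23/141 (w = (-9 - 14)/(25 + 116) = -23/141 ≈ -0.16312)
(27 + E(8))*w = (27 + 6)*(-23/141) = 33*(-23/141) = -253/47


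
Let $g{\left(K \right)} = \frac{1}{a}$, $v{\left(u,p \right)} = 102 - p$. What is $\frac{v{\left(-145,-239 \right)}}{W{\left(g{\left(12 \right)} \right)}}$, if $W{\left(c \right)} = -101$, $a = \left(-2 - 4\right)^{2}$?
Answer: $- \frac{341}{101} \approx -3.3762$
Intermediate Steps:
$a = 36$ ($a = \left(-6\right)^{2} = 36$)
$g{\left(K \right)} = \frac{1}{36}$
$\frac{v{\left(-145,-239 \right)}}{W{\left(g{\left(12 \right)} \right)}} = \frac{102 - -239}{-101} = \left(102 + 239\right) \left(- \frac{1}{101}\right) = 341 \left(- \frac{1}{101}\right) = - \frac{341}{101}$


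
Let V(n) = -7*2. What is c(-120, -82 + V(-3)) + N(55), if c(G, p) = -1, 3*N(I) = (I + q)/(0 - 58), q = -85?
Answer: -24/29 ≈ -0.82759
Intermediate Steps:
V(n) = -14
N(I) = 85/174 - I/174 (N(I) = ((I - 85)/(0 - 58))/3 = ((-85 + I)/(-58))/3 = ((-85 + I)*(-1/58))/3 = (85/58 - I/58)/3 = 85/174 - I/174)
c(-120, -82 + V(-3)) + N(55) = -1 + (85/174 - 1/174*55) = -1 + (85/174 - 55/174) = -1 + 5/29 = -24/29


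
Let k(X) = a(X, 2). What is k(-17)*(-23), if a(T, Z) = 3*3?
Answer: -207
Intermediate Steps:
a(T, Z) = 9
k(X) = 9
k(-17)*(-23) = 9*(-23) = -207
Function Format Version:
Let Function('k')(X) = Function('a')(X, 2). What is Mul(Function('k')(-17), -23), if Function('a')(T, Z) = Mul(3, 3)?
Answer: -207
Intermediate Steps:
Function('a')(T, Z) = 9
Function('k')(X) = 9
Mul(Function('k')(-17), -23) = Mul(9, -23) = -207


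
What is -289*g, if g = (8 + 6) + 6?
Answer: -5780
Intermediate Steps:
g = 20 (g = 14 + 6 = 20)
-289*g = -289*20 = -5780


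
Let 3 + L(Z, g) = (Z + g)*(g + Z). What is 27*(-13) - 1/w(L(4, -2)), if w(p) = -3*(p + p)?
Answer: -2105/6 ≈ -350.83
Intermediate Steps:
L(Z, g) = -3 + (Z + g)² (L(Z, g) = -3 + (Z + g)*(g + Z) = -3 + (Z + g)*(Z + g) = -3 + (Z + g)²)
w(p) = -6*p
27*(-13) - 1/w(L(4, -2)) = 27*(-13) - 1/((-6*(-3 + (4 - 2)²))) = -351 - 1/((-6*(-3 + 2²))) = -351 - 1/((-6*(-3 + 4))) = -351 - 1/((-6*1)) = -351 - 1/(-6) = -351 - 1*(-⅙) = -351 + ⅙ = -2105/6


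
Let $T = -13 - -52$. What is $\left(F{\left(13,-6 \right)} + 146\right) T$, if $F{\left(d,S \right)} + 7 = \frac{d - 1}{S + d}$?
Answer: $\frac{38415}{7} \approx 5487.9$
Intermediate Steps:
$F{\left(d,S \right)} = -7 + \frac{-1 + d}{S + d}$ ($F{\left(d,S \right)} = -7 + \frac{d - 1}{S + d} = -7 + \frac{-1 + d}{S + d}$)
$T = 39$ ($T = -13 + 52 = 39$)
$\left(F{\left(13,-6 \right)} + 146\right) T = \left(\frac{-1 - -42 - 78}{-6 + 13} + 146\right) 39 = \left(\frac{-1 + 42 - 78}{7} + 146\right) 39 = \left(\frac{1}{7} \left(-37\right) + 146\right) 39 = \left(- \frac{37}{7} + 146\right) 39 = \frac{985}{7} \cdot 39 = \frac{38415}{7}$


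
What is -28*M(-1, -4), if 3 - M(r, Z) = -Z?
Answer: 28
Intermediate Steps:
M(r, Z) = 3 + Z (M(r, Z) = 3 - (-1)*Z = 3 + Z)
-28*M(-1, -4) = -28*(3 - 4) = -28*(-1) = 28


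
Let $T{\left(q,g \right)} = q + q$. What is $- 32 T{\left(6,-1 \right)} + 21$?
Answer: $-363$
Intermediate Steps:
$T{\left(q,g \right)} = 2 q$
$- 32 T{\left(6,-1 \right)} + 21 = - 32 \cdot 2 \cdot 6 + 21 = \left(-32\right) 12 + 21 = -384 + 21 = -363$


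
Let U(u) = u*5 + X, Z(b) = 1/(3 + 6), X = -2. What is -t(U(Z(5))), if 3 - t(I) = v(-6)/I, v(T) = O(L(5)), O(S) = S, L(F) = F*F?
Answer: -264/13 ≈ -20.308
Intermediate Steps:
L(F) = F²
Z(b) = ⅑ (Z(b) = 1/9 = ⅑)
v(T) = 25 (v(T) = 5² = 25)
U(u) = -2 + 5*u (U(u) = u*5 - 2 = 5*u - 2 = -2 + 5*u)
t(I) = 3 - 25/I
-t(U(Z(5))) = -(3 - 25/(-2 + 5*(⅑))) = -(3 - 25/(-2 + 5/9)) = -(3 - 25/(-13/9)) = -(3 - 25*(-9/13)) = -(3 + 225/13) = -1*264/13 = -264/13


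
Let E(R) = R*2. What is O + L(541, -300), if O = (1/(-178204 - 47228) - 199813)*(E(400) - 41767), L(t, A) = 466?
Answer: 1845327657889151/225432 ≈ 8.1857e+9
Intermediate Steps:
E(R) = 2*R
O = 1845327552837839/225432 (O = (1/(-178204 - 47228) - 199813)*(2*400 - 41767) = (1/(-225432) - 199813)*(800 - 41767) = (-1/225432 - 199813)*(-40967) = -45044244217/225432*(-40967) = 1845327552837839/225432 ≈ 8.1857e+9)
O + L(541, -300) = 1845327552837839/225432 + 466 = 1845327657889151/225432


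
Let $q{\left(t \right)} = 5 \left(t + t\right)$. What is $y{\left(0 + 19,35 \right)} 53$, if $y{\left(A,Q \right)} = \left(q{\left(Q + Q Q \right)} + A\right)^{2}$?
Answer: $8439675533$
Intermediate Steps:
$q{\left(t \right)} = 10 t$ ($q{\left(t \right)} = 5 \cdot 2 t = 10 t$)
$y{\left(A,Q \right)} = \left(A + 10 Q + 10 Q^{2}\right)^{2}$ ($y{\left(A,Q \right)} = \left(10 \left(Q + Q Q\right) + A\right)^{2} = \left(10 \left(Q + Q^{2}\right) + A\right)^{2} = \left(\left(10 Q + 10 Q^{2}\right) + A\right)^{2} = \left(A + 10 Q + 10 Q^{2}\right)^{2}$)
$y{\left(0 + 19,35 \right)} 53 = \left(\left(0 + 19\right) + 10 \cdot 35 \left(1 + 35\right)\right)^{2} \cdot 53 = \left(19 + 10 \cdot 35 \cdot 36\right)^{2} \cdot 53 = \left(19 + 12600\right)^{2} \cdot 53 = 12619^{2} \cdot 53 = 159239161 \cdot 53 = 8439675533$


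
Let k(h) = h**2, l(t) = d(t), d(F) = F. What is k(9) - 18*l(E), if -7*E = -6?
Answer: 459/7 ≈ 65.571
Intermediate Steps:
E = 6/7 (E = -1/7*(-6) = 6/7 ≈ 0.85714)
l(t) = t
k(9) - 18*l(E) = 9**2 - 18*6/7 = 81 - 108/7 = 459/7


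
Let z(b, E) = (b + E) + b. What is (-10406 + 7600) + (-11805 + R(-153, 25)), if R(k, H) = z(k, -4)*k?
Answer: 32819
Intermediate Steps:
z(b, E) = E + 2*b (z(b, E) = (E + b) + b = E + 2*b)
R(k, H) = k*(-4 + 2*k) (R(k, H) = (-4 + 2*k)*k = k*(-4 + 2*k))
(-10406 + 7600) + (-11805 + R(-153, 25)) = (-10406 + 7600) + (-11805 + 2*(-153)*(-2 - 153)) = -2806 + (-11805 + 2*(-153)*(-155)) = -2806 + (-11805 + 47430) = -2806 + 35625 = 32819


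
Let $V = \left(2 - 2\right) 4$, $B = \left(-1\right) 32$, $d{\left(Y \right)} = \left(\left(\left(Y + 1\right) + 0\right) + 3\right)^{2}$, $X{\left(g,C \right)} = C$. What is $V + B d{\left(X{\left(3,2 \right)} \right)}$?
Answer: $-1152$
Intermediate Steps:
$d{\left(Y \right)} = \left(4 + Y\right)^{2}$ ($d{\left(Y \right)} = \left(\left(\left(1 + Y\right) + 0\right) + 3\right)^{2} = \left(\left(1 + Y\right) + 3\right)^{2} = \left(4 + Y\right)^{2}$)
$B = -32$
$V = 0$ ($V = 0 \cdot 4 = 0$)
$V + B d{\left(X{\left(3,2 \right)} \right)} = 0 - 32 \left(4 + 2\right)^{2} = 0 - 32 \cdot 6^{2} = 0 - 1152 = -1152$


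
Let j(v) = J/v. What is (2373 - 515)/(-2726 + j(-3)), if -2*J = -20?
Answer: -2787/4094 ≈ -0.68075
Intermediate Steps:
J = 10 (J = -1/2*(-20) = 10)
j(v) = 10/v
(2373 - 515)/(-2726 + j(-3)) = (2373 - 515)/(-2726 + 10/(-3)) = 1858/(-2726 + 10*(-1/3)) = 1858/(-2726 - 10/3) = 1858/(-8188/3) = 1858*(-3/8188) = -2787/4094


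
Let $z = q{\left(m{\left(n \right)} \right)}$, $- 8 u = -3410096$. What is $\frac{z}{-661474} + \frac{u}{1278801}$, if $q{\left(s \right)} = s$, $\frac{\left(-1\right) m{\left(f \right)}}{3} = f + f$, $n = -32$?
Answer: $\frac{140857850198}{422946806337} \approx 0.33304$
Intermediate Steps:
$m{\left(f \right)} = - 6 f$ ($m{\left(f \right)} = - 3 \left(f + f\right) = - 3 \cdot 2 f = - 6 f$)
$u = 426262$ ($u = \left(- \frac{1}{8}\right) \left(-3410096\right) = 426262$)
$z = 192$ ($z = \left(-6\right) \left(-32\right) = 192$)
$\frac{z}{-661474} + \frac{u}{1278801} = \frac{192}{-661474} + \frac{426262}{1278801} = 192 \left(- \frac{1}{661474}\right) + 426262 \cdot \frac{1}{1278801} = - \frac{96}{330737} + \frac{426262}{1278801} = \frac{140857850198}{422946806337}$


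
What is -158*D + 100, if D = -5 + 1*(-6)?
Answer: 1838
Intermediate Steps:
D = -11 (D = -5 - 6 = -11)
-158*D + 100 = -158*(-11) + 100 = 1738 + 100 = 1838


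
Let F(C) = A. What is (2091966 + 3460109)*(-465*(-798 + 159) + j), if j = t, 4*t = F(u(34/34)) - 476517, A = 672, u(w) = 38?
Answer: 3956936092125/4 ≈ 9.8923e+11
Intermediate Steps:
F(C) = 672
t = -475845/4 (t = (672 - 476517)/4 = (¼)*(-475845) = -475845/4 ≈ -1.1896e+5)
j = -475845/4 ≈ -1.1896e+5
(2091966 + 3460109)*(-465*(-798 + 159) + j) = (2091966 + 3460109)*(-465*(-798 + 159) - 475845/4) = 5552075*(-465*(-639) - 475845/4) = 5552075*(297135 - 475845/4) = 5552075*(712695/4) = 3956936092125/4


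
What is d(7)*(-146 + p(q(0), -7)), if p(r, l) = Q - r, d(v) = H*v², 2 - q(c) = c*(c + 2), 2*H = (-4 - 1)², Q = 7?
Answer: -172725/2 ≈ -86363.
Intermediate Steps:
H = 25/2 (H = (-4 - 1)²/2 = (½)*(-5)² = (½)*25 = 25/2 ≈ 12.500)
q(c) = 2 - c*(2 + c) (q(c) = 2 - c*(c + 2) = 2 - c*(2 + c))
d(v) = 25*v²/2
p(r, l) = 7 - r
d(7)*(-146 + p(q(0), -7)) = ((25/2)*7²)*(-146 + (7 - (2 - 1*0² - 2*0))) = ((25/2)*49)*(-146 + (7 - (2 - 1*0 + 0))) = 1225*(-146 + (7 - (2 + 0 + 0)))/2 = 1225*(-146 + (7 - 1*2))/2 = 1225*(-146 + (7 - 2))/2 = 1225*(-146 + 5)/2 = (1225/2)*(-141) = -172725/2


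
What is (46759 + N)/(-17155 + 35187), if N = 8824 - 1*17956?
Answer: 37627/18032 ≈ 2.0867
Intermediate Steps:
N = -9132 (N = 8824 - 17956 = -9132)
(46759 + N)/(-17155 + 35187) = (46759 - 9132)/(-17155 + 35187) = 37627/18032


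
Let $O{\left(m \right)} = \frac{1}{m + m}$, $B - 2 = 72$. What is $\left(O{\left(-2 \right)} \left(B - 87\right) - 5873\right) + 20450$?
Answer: $\frac{58321}{4} \approx 14580.0$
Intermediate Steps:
$B = 74$ ($B = 2 + 72 = 74$)
$O{\left(m \right)} = \frac{1}{2 m}$
$\left(O{\left(-2 \right)} \left(B - 87\right) - 5873\right) + 20450 = \left(\frac{1}{2 \left(-2\right)} \left(74 - 87\right) - 5873\right) + 20450 = \left(\frac{1}{2} \left(- \frac{1}{2}\right) \left(-13\right) - 5873\right) + 20450 = \left(\left(- \frac{1}{4}\right) \left(-13\right) - 5873\right) + 20450 = \left(\frac{13}{4} - 5873\right) + 20450 = - \frac{23479}{4} + 20450 = \frac{58321}{4}$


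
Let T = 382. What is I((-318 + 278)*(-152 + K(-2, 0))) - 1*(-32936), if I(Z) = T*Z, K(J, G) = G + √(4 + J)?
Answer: 2355496 - 15280*√2 ≈ 2.3339e+6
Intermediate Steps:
I(Z) = 382*Z
I((-318 + 278)*(-152 + K(-2, 0))) - 1*(-32936) = 382*((-318 + 278)*(-152 + (0 + √(4 - 2)))) - 1*(-32936) = 382*(-40*(-152 + (0 + √2))) + 32936 = 382*(-40*(-152 + √2)) + 32936 = 382*(6080 - 40*√2) + 32936 = (2322560 - 15280*√2) + 32936 = 2355496 - 15280*√2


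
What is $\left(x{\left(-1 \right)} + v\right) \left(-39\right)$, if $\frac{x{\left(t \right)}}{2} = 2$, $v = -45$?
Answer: $1599$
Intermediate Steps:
$x{\left(t \right)} = 4$ ($x{\left(t \right)} = 2 \cdot 2 = 4$)
$\left(x{\left(-1 \right)} + v\right) \left(-39\right) = \left(4 - 45\right) \left(-39\right) = \left(-41\right) \left(-39\right) = 1599$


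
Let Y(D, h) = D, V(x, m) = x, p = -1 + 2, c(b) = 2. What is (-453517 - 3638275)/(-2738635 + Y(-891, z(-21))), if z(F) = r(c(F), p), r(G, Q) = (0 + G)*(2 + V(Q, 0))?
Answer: 2045896/1369763 ≈ 1.4936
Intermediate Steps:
p = 1
r(G, Q) = G*(2 + Q) (r(G, Q) = (0 + G)*(2 + Q) = G*(2 + Q))
z(F) = 6 (z(F) = 2*(2 + 1) = 2*3 = 6)
(-453517 - 3638275)/(-2738635 + Y(-891, z(-21))) = (-453517 - 3638275)/(-2738635 - 891) = -4091792/(-2739526) = -4091792*(-1/2739526) = 2045896/1369763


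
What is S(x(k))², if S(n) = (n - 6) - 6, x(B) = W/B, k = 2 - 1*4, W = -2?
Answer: 121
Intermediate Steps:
k = -2 (k = 2 - 4 = -2)
x(B) = -2/B
S(n) = -12 + n (S(n) = (-6 + n) - 6 = -12 + n)
S(x(k))² = (-12 - 2/(-2))² = (-12 - 2*(-½))² = (-12 + 1)² = (-11)² = 121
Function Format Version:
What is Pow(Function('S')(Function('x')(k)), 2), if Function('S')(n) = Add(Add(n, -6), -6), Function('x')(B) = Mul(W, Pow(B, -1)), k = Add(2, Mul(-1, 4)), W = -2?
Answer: 121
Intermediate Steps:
k = -2 (k = Add(2, -4) = -2)
Function('x')(B) = Mul(-2, Pow(B, -1))
Function('S')(n) = Add(-12, n) (Function('S')(n) = Add(Add(-6, n), -6) = Add(-12, n))
Pow(Function('S')(Function('x')(k)), 2) = Pow(Add(-12, Mul(-2, Pow(-2, -1))), 2) = Pow(Add(-12, Mul(-2, Rational(-1, 2))), 2) = Pow(Add(-12, 1), 2) = Pow(-11, 2) = 121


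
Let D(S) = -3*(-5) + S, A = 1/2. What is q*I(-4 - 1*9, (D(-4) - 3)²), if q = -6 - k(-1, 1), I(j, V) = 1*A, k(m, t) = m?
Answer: -5/2 ≈ -2.5000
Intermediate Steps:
A = ½ ≈ 0.50000
D(S) = 15 + S
I(j, V) = ½ (I(j, V) = 1*(½) = ½)
q = -5 (q = -6 - 1*(-1) = -6 + 1 = -5)
q*I(-4 - 1*9, (D(-4) - 3)²) = -5*½ = -5/2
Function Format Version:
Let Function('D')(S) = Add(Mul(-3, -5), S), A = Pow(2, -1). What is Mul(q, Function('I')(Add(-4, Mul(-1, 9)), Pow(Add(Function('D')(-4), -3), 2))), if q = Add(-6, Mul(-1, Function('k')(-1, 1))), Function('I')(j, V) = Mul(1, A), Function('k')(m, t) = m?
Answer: Rational(-5, 2) ≈ -2.5000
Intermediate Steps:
A = Rational(1, 2) ≈ 0.50000
Function('D')(S) = Add(15, S)
Function('I')(j, V) = Rational(1, 2) (Function('I')(j, V) = Mul(1, Rational(1, 2)) = Rational(1, 2))
q = -5 (q = Add(-6, Mul(-1, -1)) = Add(-6, 1) = -5)
Mul(q, Function('I')(Add(-4, Mul(-1, 9)), Pow(Add(Function('D')(-4), -3), 2))) = Mul(-5, Rational(1, 2)) = Rational(-5, 2)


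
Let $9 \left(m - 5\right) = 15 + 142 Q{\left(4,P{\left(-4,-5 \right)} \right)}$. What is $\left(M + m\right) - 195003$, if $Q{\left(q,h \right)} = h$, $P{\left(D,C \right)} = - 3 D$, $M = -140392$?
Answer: $-335199$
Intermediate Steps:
$m = 196$ ($m = 5 + \frac{15 + 142 \left(\left(-3\right) \left(-4\right)\right)}{9} = 5 + \frac{15 + 142 \cdot 12}{9} = 5 + \frac{15 + 1704}{9} = 5 + \frac{1}{9} \cdot 1719 = 5 + 191 = 196$)
$\left(M + m\right) - 195003 = \left(-140392 + 196\right) - 195003 = -140196 - 195003 = -335199$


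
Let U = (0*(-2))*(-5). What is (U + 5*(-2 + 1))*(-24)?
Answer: 120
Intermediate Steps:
U = 0 (U = 0*(-5) = 0)
(U + 5*(-2 + 1))*(-24) = (0 + 5*(-2 + 1))*(-24) = (0 + 5*(-1))*(-24) = (0 - 5)*(-24) = -5*(-24) = 120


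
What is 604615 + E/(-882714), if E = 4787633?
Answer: 533697337477/882714 ≈ 6.0461e+5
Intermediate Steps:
604615 + E/(-882714) = 604615 + 4787633/(-882714) = 604615 + 4787633*(-1/882714) = 604615 - 4787633/882714 = 533697337477/882714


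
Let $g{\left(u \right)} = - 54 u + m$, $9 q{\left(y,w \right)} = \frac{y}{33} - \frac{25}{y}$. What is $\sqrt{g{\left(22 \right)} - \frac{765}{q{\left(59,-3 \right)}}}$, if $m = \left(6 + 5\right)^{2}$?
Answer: $\frac{11 i \sqrt{22278362}}{664} \approx 78.193 i$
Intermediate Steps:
$q{\left(y,w \right)} = - \frac{25}{9 y} + \frac{y}{297}$ ($q{\left(y,w \right)} = \frac{\frac{y}{33} - \frac{25}{y}}{9} = \frac{- \frac{25}{y} + \frac{y}{33}}{9} = - \frac{25}{9 y} + \frac{y}{297}$)
$m = 121$ ($m = 11^{2} = 121$)
$g{\left(u \right)} = 121 - 54 u$ ($g{\left(u \right)} = - 54 u + 121 = 121 - 54 u$)
$\sqrt{g{\left(22 \right)} - \frac{765}{q{\left(59,-3 \right)}}} = \sqrt{\left(121 - 1188\right) - \frac{765}{\frac{1}{297} \cdot \frac{1}{59} \left(-825 + 59^{2}\right)}} = \sqrt{\left(121 - 1188\right) - \frac{765}{\frac{1}{297} \cdot \frac{1}{59} \left(-825 + 3481\right)}} = \sqrt{-1067 - \frac{765}{\frac{1}{297} \cdot \frac{1}{59} \cdot 2656}} = \sqrt{-1067 - \frac{765}{\frac{2656}{17523}}} = \sqrt{-1067 - \frac{13405095}{2656}} = \sqrt{- \frac{16239047}{2656}} = \frac{11 i \sqrt{22278362}}{664}$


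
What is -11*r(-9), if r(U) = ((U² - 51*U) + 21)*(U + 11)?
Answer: -12342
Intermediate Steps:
r(U) = (11 + U)*(21 + U² - 51*U) (r(U) = (21 + U² - 51*U)*(11 + U) = (11 + U)*(21 + U² - 51*U))
-11*r(-9) = -11*(231 + (-9)³ - 540*(-9) - 40*(-9)²) = -11*(231 - 729 + 4860 - 40*81) = -11*(231 - 729 + 4860 - 3240) = -11*1122 = -12342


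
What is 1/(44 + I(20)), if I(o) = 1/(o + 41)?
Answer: 61/2685 ≈ 0.022719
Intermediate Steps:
I(o) = 1/(41 + o)
1/(44 + I(20)) = 1/(44 + 1/(41 + 20)) = 1/(44 + 1/61) = 1/(2685/61) = 61/2685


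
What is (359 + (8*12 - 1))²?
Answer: 206116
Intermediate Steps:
(359 + (8*12 - 1))² = (359 + (96 - 1))² = (359 + 95)² = 454² = 206116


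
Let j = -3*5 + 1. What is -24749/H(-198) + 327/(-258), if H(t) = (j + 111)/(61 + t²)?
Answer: -83572186283/8342 ≈ -1.0018e+7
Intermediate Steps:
j = -14 (j = -15 + 1 = -14)
H(t) = 97/(61 + t²) (H(t) = (-14 + 111)/(61 + t²) = 97/(61 + t²))
-24749/H(-198) + 327/(-258) = -24749/(97/(61 + (-198)²)) + 327/(-258) = -24749/(97/(61 + 39204)) + 327*(-1/258) = -24749/(97/39265) - 109/86 = -24749/(97*(1/39265)) - 109/86 = -24749/97/39265 - 109/86 = -24749*39265/97 - 109/86 = -971769485/97 - 109/86 = -83572186283/8342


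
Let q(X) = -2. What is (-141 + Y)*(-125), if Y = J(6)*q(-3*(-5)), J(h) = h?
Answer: 19125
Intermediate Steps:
Y = -12 (Y = 6*(-2) = -12)
(-141 + Y)*(-125) = (-141 - 12)*(-125) = -153*(-125) = 19125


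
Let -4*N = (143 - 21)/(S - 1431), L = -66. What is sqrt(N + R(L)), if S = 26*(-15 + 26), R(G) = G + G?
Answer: I*sqrt(692081510)/2290 ≈ 11.488*I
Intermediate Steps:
R(G) = 2*G
S = 286 (S = 26*11 = 286)
N = 61/2290 (N = -(143 - 21)/(4*(286 - 1431)) = -61/(2*(-1145)) = -61*(-1)/(2*1145) = -1/4*(-122/1145) = 61/2290 ≈ 0.026638)
sqrt(N + R(L)) = sqrt(61/2290 + 2*(-66)) = sqrt(61/2290 - 132) = sqrt(-302219/2290) = I*sqrt(692081510)/2290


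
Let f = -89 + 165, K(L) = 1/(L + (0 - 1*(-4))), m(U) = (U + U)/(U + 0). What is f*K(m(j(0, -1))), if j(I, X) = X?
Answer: 38/3 ≈ 12.667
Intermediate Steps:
m(U) = 2 (m(U) = (2*U)/U = 2)
K(L) = 1/(4 + L) (K(L) = 1/(L + (0 + 4)) = 1/(L + 4) = 1/(4 + L))
f = 76
f*K(m(j(0, -1))) = 76/(4 + 2) = 76/6 = 76*(⅙) = 38/3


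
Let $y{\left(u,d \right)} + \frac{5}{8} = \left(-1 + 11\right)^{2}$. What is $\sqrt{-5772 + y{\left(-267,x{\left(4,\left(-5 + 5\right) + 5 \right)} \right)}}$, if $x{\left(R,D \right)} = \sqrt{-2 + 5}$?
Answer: $\frac{i \sqrt{90762}}{4} \approx 75.317 i$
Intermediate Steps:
$x{\left(R,D \right)} = \sqrt{3}$
$y{\left(u,d \right)} = \frac{795}{8}$ ($y{\left(u,d \right)} = - \frac{5}{8} + \left(-1 + 11\right)^{2} = - \frac{5}{8} + 10^{2} = - \frac{5}{8} + 100 = \frac{795}{8}$)
$\sqrt{-5772 + y{\left(-267,x{\left(4,\left(-5 + 5\right) + 5 \right)} \right)}} = \sqrt{-5772 + \frac{795}{8}} = \sqrt{- \frac{45381}{8}} = \frac{i \sqrt{90762}}{4}$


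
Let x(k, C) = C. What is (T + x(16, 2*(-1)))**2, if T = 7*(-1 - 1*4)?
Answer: 1369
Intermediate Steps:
T = -35 (T = 7*(-1 - 4) = 7*(-5) = -35)
(T + x(16, 2*(-1)))**2 = (-35 + 2*(-1))**2 = (-35 - 2)**2 = (-37)**2 = 1369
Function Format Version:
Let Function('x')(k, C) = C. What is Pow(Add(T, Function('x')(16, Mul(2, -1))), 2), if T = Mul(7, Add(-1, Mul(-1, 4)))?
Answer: 1369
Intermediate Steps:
T = -35 (T = Mul(7, Add(-1, -4)) = Mul(7, -5) = -35)
Pow(Add(T, Function('x')(16, Mul(2, -1))), 2) = Pow(Add(-35, Mul(2, -1)), 2) = Pow(Add(-35, -2), 2) = Pow(-37, 2) = 1369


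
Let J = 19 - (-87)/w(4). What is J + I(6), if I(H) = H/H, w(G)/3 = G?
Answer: 109/4 ≈ 27.250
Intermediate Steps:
w(G) = 3*G
I(H) = 1
J = 105/4 (J = 19 - (-87)/(3*4) = 19 - (-87)/12 = 19 - 3*(-29/12) = 19 + 29/4 = 105/4 ≈ 26.250)
J + I(6) = 105/4 + 1 = 109/4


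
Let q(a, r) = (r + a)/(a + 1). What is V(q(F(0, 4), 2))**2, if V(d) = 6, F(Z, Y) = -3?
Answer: 36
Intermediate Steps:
q(a, r) = (a + r)/(1 + a)
V(q(F(0, 4), 2))**2 = 6**2 = 36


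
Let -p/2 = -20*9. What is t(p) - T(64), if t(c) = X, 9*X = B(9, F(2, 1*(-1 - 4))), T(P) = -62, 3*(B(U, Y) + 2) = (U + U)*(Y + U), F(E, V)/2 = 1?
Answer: 622/9 ≈ 69.111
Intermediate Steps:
F(E, V) = 2 (F(E, V) = 2*1 = 2)
B(U, Y) = -2 + 2*U*(U + Y)/3 (B(U, Y) = -2 + ((U + U)*(Y + U))/3 = -2 + ((2*U)*(U + Y))/3 = -2 + (2*U*(U + Y))/3 = -2 + 2*U*(U + Y)/3)
p = 360 (p = -(-40)*9 = -2*(-180) = 360)
X = 64/9 (X = (-2 + (2/3)*9**2 + (2/3)*9*2)/9 = (-2 + (2/3)*81 + 12)/9 = (-2 + 54 + 12)/9 = (1/9)*64 = 64/9 ≈ 7.1111)
t(c) = 64/9
t(p) - T(64) = 64/9 - 1*(-62) = 64/9 + 62 = 622/9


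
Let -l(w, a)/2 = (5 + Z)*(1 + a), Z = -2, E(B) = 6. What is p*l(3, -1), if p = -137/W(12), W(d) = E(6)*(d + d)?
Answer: 0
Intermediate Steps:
l(w, a) = -6 - 6*a (l(w, a) = -2*(5 - 2)*(1 + a) = -6*(1 + a) = -2*(3 + 3*a) = -6 - 6*a)
W(d) = 12*d (W(d) = 6*(d + d) = 6*(2*d) = 12*d)
p = -137/144 (p = -137/(12*12) = -137/144 ≈ -0.95139)
p*l(3, -1) = -137*(-6 - 6*(-1))/144 = -137*(-6 + 6)/144 = -137/144*0 = 0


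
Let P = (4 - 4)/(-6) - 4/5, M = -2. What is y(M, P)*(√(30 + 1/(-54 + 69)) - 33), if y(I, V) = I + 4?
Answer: -66 + 2*√6765/15 ≈ -55.033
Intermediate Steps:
P = -⅘ (P = 0*(-⅙) - 4*⅕ = 0 - ⅘ = -⅘ ≈ -0.80000)
y(I, V) = 4 + I
y(M, P)*(√(30 + 1/(-54 + 69)) - 33) = (4 - 2)*(√(30 + 1/(-54 + 69)) - 33) = 2*(√(30 + 1/15) - 33) = 2*(√(451/15) - 33) = 2*(√6765/15 - 33) = 2*(-33 + √6765/15) = -66 + 2*√6765/15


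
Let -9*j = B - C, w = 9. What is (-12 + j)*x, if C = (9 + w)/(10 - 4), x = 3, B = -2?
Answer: -103/3 ≈ -34.333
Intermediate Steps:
C = 3 (C = (9 + 9)/(10 - 4) = 18/6 = 18*(1/6) = 3)
j = 5/9 (j = -(-2 - 1*3)/9 = -(-2 - 3)/9 = -1/9*(-5) = 5/9 ≈ 0.55556)
(-12 + j)*x = (-12 + 5/9)*3 = -103/9*3 = -103/3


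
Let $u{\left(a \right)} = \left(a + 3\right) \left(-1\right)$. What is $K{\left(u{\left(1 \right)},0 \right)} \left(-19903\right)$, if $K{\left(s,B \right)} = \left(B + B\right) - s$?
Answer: $-79612$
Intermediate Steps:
$u{\left(a \right)} = -3 - a$ ($u{\left(a \right)} = \left(3 + a\right) \left(-1\right) = -3 - a$)
$K{\left(s,B \right)} = - s + 2 B$ ($K{\left(s,B \right)} = 2 B - s = - s + 2 B$)
$K{\left(u{\left(1 \right)},0 \right)} \left(-19903\right) = \left(- (-3 - 1) + 2 \cdot 0\right) \left(-19903\right) = \left(- (-3 - 1) + 0\right) \left(-19903\right) = \left(\left(-1\right) \left(-4\right) + 0\right) \left(-19903\right) = \left(4 + 0\right) \left(-19903\right) = 4 \left(-19903\right) = -79612$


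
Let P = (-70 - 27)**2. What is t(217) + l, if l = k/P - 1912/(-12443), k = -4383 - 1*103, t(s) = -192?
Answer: -22516457194/117076187 ≈ -192.32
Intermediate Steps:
P = 9409 (P = (-97)**2 = 9409)
k = -4486 (k = -4383 - 103 = -4486)
l = -37829290/117076187 (l = -4486/9409 - 1912/(-12443) = -4486*1/9409 - 1912*(-1/12443) = -4486/9409 + 1912/12443 = -37829290/117076187 ≈ -0.32312)
t(217) + l = -192 - 37829290/117076187 = -22516457194/117076187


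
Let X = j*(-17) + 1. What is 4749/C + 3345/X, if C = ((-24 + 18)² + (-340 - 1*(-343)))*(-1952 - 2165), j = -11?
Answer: 178730141/10061948 ≈ 17.763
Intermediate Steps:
C = -160563 (C = ((-6)² + (-340 + 343))*(-4117) = (36 + 3)*(-4117) = 39*(-4117) = -160563)
X = 188 (X = -11*(-17) + 1 = 187 + 1 = 188)
4749/C + 3345/X = 4749/(-160563) + 3345/188 = 4749*(-1/160563) + 3345*(1/188) = -1583/53521 + 3345/188 = 178730141/10061948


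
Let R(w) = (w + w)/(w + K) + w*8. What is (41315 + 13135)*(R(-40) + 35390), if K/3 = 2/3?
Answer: 36283846500/19 ≈ 1.9097e+9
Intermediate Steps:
K = 2 (K = 3*(2/3) = 3*(2*(⅓)) = 3*(⅔) = 2)
R(w) = 8*w + 2*w/(2 + w) (R(w) = (w + w)/(w + 2) + w*8 = (2*w)/(2 + w) + 8*w = 2*w/(2 + w) + 8*w = 8*w + 2*w/(2 + w))
(41315 + 13135)*(R(-40) + 35390) = (41315 + 13135)*(2*(-40)*(9 + 4*(-40))/(2 - 40) + 35390) = 54450*(2*(-40)*(9 - 160)/(-38) + 35390) = 54450*(2*(-40)*(-1/38)*(-151) + 35390) = 54450*(-6040/19 + 35390) = 54450*(666370/19) = 36283846500/19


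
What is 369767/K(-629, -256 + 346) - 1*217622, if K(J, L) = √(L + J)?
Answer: -217622 - 369767*I*√11/77 ≈ -2.1762e+5 - 15927.0*I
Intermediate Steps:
K(J, L) = √(J + L)
369767/K(-629, -256 + 346) - 1*217622 = 369767/(√(-629 + (-256 + 346))) - 1*217622 = 369767/(√(-629 + 90)) - 217622 = 369767/(√(-539)) - 217622 = 369767/((7*I*√11)) - 217622 = 369767*(-I*√11/77) - 217622 = -369767*I*√11/77 - 217622 = -217622 - 369767*I*√11/77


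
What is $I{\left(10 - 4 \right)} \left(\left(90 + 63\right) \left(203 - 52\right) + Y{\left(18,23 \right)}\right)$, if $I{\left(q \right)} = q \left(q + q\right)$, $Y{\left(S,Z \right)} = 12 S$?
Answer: $1678968$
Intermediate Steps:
$I{\left(q \right)} = 2 q^{2}$ ($I{\left(q \right)} = q 2 q = 2 q^{2}$)
$I{\left(10 - 4 \right)} \left(\left(90 + 63\right) \left(203 - 52\right) + Y{\left(18,23 \right)}\right) = 2 \left(10 - 4\right)^{2} \left(\left(90 + 63\right) \left(203 - 52\right) + 12 \cdot 18\right) = 2 \left(10 - 4\right)^{2} \left(153 \cdot 151 + 216\right) = 2 \cdot 6^{2} \left(23103 + 216\right) = 2 \cdot 36 \cdot 23319 = 72 \cdot 23319 = 1678968$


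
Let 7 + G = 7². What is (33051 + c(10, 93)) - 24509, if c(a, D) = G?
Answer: 8584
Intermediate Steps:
G = 42 (G = -7 + 7² = -7 + 49 = 42)
c(a, D) = 42
(33051 + c(10, 93)) - 24509 = (33051 + 42) - 24509 = 33093 - 24509 = 8584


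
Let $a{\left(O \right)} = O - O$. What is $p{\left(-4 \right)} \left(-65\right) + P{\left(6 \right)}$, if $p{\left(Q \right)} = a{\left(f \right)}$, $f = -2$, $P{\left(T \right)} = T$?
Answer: $6$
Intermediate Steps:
$a{\left(O \right)} = 0$
$p{\left(Q \right)} = 0$
$p{\left(-4 \right)} \left(-65\right) + P{\left(6 \right)} = 0 \left(-65\right) + 6 = 0 + 6 = 6$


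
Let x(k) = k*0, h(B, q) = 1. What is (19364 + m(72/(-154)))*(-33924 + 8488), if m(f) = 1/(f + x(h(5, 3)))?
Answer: -4432394693/9 ≈ -4.9249e+8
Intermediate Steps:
x(k) = 0
m(f) = 1/f (m(f) = 1/(f + 0) = 1/f)
(19364 + m(72/(-154)))*(-33924 + 8488) = (19364 + 1/(72/(-154)))*(-33924 + 8488) = (19364 + 1/(72*(-1/154)))*(-25436) = (19364 + 1/(-36/77))*(-25436) = (19364 - 77/36)*(-25436) = (697027/36)*(-25436) = -4432394693/9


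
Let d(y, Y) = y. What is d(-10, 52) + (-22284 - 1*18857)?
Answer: -41151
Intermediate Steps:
d(-10, 52) + (-22284 - 1*18857) = -10 + (-22284 - 1*18857) = -10 + (-22284 - 18857) = -10 - 41141 = -41151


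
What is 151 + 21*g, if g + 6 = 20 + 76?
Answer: 2041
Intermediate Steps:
g = 90 (g = -6 + (20 + 76) = -6 + 96 = 90)
151 + 21*g = 151 + 21*90 = 151 + 1890 = 2041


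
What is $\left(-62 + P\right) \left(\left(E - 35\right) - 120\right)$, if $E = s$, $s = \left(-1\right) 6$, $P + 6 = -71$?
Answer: $22379$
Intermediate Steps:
$P = -77$ ($P = -6 - 71 = -77$)
$s = -6$
$E = -6$
$\left(-62 + P\right) \left(\left(E - 35\right) - 120\right) = \left(-62 - 77\right) \left(\left(-6 - 35\right) - 120\right) = - 139 \left(\left(-6 - 35\right) - 120\right) = - 139 \left(-41 - 120\right) = \left(-139\right) \left(-161\right) = 22379$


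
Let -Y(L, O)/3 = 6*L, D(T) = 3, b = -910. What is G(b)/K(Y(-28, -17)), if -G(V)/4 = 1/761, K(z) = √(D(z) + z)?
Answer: -4*√3/29679 ≈ -0.00023344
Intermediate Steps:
Y(L, O) = -18*L
K(z) = √(3 + z)
G(V) = -4/761
G(b)/K(Y(-28, -17)) = -4/(761*√(3 - 18*(-28))) = -4/(761*√(3 + 504)) = -4*√3/39/761 = -4*√3/29679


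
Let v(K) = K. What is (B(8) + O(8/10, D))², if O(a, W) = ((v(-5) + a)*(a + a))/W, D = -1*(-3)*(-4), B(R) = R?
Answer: 45796/625 ≈ 73.274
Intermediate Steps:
D = -12 (D = 3*(-4) = -12)
O(a, W) = 2*a*(-5 + a)/W (O(a, W) = ((-5 + a)*(a + a))/W = ((-5 + a)*(2*a))/W = (2*a*(-5 + a))/W = 2*a*(-5 + a)/W)
(B(8) + O(8/10, D))² = (8 + 2*(8/10)*(-5 + 8/10)/(-12))² = (8 + 2*(8*(⅒))*(-1/12)*(-5 + 8*(⅒)))² = (8 + 2*(⅘)*(-1/12)*(-5 + ⅘))² = (8 + 2*(⅘)*(-1/12)*(-21/5))² = (8 + 14/25)² = (214/25)² = 45796/625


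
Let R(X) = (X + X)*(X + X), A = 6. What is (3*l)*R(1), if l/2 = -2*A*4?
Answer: -1152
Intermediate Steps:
R(X) = 4*X² (R(X) = (2*X)*(2*X) = 4*X²)
l = -96 (l = 2*(-2*6*4) = 2*(-12*4) = 2*(-48) = -96)
(3*l)*R(1) = (3*(-96))*(4*1²) = -1152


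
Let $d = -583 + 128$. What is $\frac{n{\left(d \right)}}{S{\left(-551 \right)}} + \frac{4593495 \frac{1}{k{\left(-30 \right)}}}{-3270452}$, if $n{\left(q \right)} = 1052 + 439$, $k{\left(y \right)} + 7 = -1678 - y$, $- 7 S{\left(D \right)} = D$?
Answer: $\frac{11298763393593}{596468306212} \approx 18.943$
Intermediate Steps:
$S{\left(D \right)} = - \frac{D}{7}$
$k{\left(y \right)} = -1685 - y$ ($k{\left(y \right)} = -7 - \left(1678 + y\right) = -1685 - y$)
$d = -455$
$n{\left(q \right)} = 1491$
$\frac{n{\left(d \right)}}{S{\left(-551 \right)}} + \frac{4593495 \frac{1}{k{\left(-30 \right)}}}{-3270452} = \frac{1491}{\left(- \frac{1}{7}\right) \left(-551\right)} + \frac{4593495 \frac{1}{-1685 - -30}}{-3270452} = \frac{1491}{\frac{551}{7}} + \frac{4593495}{-1685 + 30} \left(- \frac{1}{3270452}\right) = 1491 \cdot \frac{7}{551} + \frac{4593495}{-1655} \left(- \frac{1}{3270452}\right) = \frac{10437}{551} + 4593495 \left(- \frac{1}{1655}\right) \left(- \frac{1}{3270452}\right) = \frac{10437}{551} - - \frac{918699}{1082519612} = \frac{10437}{551} + \frac{918699}{1082519612} = \frac{11298763393593}{596468306212}$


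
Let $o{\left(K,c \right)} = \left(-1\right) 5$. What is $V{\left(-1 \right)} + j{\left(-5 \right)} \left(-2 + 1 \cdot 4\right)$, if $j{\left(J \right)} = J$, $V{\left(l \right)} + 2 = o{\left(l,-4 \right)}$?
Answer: $-17$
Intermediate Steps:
$o{\left(K,c \right)} = -5$
$V{\left(l \right)} = -7$ ($V{\left(l \right)} = -2 - 5 = -7$)
$V{\left(-1 \right)} + j{\left(-5 \right)} \left(-2 + 1 \cdot 4\right) = -7 - 5 \left(-2 + 1 \cdot 4\right) = -7 - 5 \left(-2 + 4\right) = -7 - 10 = -17$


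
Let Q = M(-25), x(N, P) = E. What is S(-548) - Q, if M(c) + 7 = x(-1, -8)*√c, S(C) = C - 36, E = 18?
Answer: -577 - 90*I ≈ -577.0 - 90.0*I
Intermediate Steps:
x(N, P) = 18
S(C) = -36 + C
M(c) = -7 + 18*√c
Q = -7 + 90*I (Q = -7 + 18*√(-25) = -7 + 18*(5*I) = -7 + 90*I ≈ -7.0 + 90.0*I)
S(-548) - Q = (-36 - 548) - (-7 + 90*I) = -584 + (7 - 90*I) = -577 - 90*I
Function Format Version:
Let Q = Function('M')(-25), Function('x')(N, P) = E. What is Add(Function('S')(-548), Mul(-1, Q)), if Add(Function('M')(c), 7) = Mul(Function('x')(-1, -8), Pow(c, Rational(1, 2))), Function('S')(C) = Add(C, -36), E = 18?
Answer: Add(-577, Mul(-90, I)) ≈ Add(-577.00, Mul(-90.000, I))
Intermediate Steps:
Function('x')(N, P) = 18
Function('S')(C) = Add(-36, C)
Function('M')(c) = Add(-7, Mul(18, Pow(c, Rational(1, 2))))
Q = Add(-7, Mul(90, I)) (Q = Add(-7, Mul(18, Pow(-25, Rational(1, 2)))) = Add(-7, Mul(18, Mul(5, I))) = Add(-7, Mul(90, I)) ≈ Add(-7.0000, Mul(90.000, I)))
Add(Function('S')(-548), Mul(-1, Q)) = Add(Add(-36, -548), Mul(-1, Add(-7, Mul(90, I)))) = Add(-584, Add(7, Mul(-90, I))) = Add(-577, Mul(-90, I))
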